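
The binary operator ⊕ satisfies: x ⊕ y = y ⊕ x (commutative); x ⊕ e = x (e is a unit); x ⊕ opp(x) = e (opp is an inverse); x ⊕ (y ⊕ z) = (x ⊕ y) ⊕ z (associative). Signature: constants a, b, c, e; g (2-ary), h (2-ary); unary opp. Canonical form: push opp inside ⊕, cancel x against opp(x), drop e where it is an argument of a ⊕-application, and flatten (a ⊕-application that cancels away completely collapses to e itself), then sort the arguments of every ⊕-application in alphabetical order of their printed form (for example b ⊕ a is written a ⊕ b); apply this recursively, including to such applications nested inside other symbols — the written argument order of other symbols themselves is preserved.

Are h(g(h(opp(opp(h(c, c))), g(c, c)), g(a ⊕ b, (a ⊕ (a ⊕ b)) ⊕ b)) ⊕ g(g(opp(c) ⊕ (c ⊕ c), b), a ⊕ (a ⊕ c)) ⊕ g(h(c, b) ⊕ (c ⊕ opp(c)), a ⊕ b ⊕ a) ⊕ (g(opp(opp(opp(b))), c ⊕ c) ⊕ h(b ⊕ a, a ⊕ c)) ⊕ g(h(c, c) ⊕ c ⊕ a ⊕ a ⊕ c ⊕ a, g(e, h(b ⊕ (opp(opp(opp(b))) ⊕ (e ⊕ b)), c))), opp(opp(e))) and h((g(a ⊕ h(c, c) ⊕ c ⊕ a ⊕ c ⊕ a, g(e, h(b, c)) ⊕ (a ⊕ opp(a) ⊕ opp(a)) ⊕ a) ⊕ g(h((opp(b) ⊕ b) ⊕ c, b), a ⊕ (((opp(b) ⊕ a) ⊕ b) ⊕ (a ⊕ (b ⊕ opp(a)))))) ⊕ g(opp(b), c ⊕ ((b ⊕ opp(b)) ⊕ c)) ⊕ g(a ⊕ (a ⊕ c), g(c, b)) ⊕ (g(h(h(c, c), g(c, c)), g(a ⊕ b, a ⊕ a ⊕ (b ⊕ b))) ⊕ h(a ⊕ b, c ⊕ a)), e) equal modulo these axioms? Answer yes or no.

Answer: no — h(g(a ⊕ a ⊕ a ⊕ c ⊕ c ⊕ h(c, c), g(e, h(b, c))) ⊕ g(g(c, b), a ⊕ a ⊕ c) ⊕ g(h(c, b), a ⊕ a ⊕ b) ⊕ g(h(h(c, c), g(c, c)), g(a ⊕ b, a ⊕ a ⊕ b ⊕ b)) ⊕ g(opp(b), c ⊕ c) ⊕ h(a ⊕ b, a ⊕ c), e) vs h(g(a ⊕ a ⊕ a ⊕ c ⊕ c ⊕ h(c, c), g(e, h(b, c))) ⊕ g(a ⊕ a ⊕ c, g(c, b)) ⊕ g(h(c, b), a ⊕ a ⊕ b) ⊕ g(h(h(c, c), g(c, c)), g(a ⊕ b, a ⊕ a ⊕ b ⊕ b)) ⊕ g(opp(b), c ⊕ c) ⊕ h(a ⊕ b, a ⊕ c), e)

Derivation:
Left:  h(g(h(opp(opp(h(c, c))), g(c, c)), g(a ⊕ b, (a ⊕ (a ⊕ b)) ⊕ b)) ⊕ g(g(opp(c) ⊕ (c ⊕ c), b), a ⊕ (a ⊕ c)) ⊕ g(h(c, b) ⊕ (c ⊕ opp(c)), a ⊕ b ⊕ a) ⊕ (g(opp(opp(opp(b))), c ⊕ c) ⊕ h(b ⊕ a, a ⊕ c)) ⊕ g(h(c, c) ⊕ c ⊕ a ⊕ a ⊕ c ⊕ a, g(e, h(b ⊕ (opp(opp(opp(b))) ⊕ (e ⊕ b)), c))), opp(opp(e)))
  Focus inside:  g(h(opp(opp(h(c, c))), g(c, c)), g(a ⊕ b, (a ⊕ (a ⊕ b)) ⊕ b)) ⊕ g(g(opp(c) ⊕ (c ⊕ c), b), a ⊕ (a ⊕ c)) ⊕ g(h(c, b) ⊕ (c ⊕ opp(c)), a ⊕ b ⊕ a) ⊕ (g(opp(opp(opp(b))), c ⊕ c) ⊕ h(b ⊕ a, a ⊕ c)) ⊕ g(h(c, c) ⊕ c ⊕ a ⊕ a ⊕ c ⊕ a, g(e, h(b ⊕ (opp(opp(opp(b))) ⊕ (e ⊕ b)), c)))
  Push opp inside:  distribute opp over ⊕ and collapse double opp
  Collect terms:  g(h(h(c, c), g(c, c)), g(a ⊕ b, a ⊕ a ⊕ b ⊕ b)) ⊕ g(g(c, b), a ⊕ a ⊕ c) ⊕ g(h(c, b), a ⊕ a ⊕ b) ⊕ g(opp(b), c ⊕ c) ⊕ h(a ⊕ b, a ⊕ c) ⊕ g(a ⊕ a ⊕ a ⊕ c ⊕ c ⊕ h(c, c), g(e, h(b, c)))
  Order the arguments:  g(a ⊕ a ⊕ a ⊕ c ⊕ c ⊕ h(c, c), g(e, h(b, c))) ⊕ g(g(c, b), a ⊕ a ⊕ c) ⊕ g(h(c, b), a ⊕ a ⊕ b) ⊕ g(h(h(c, c), g(c, c)), g(a ⊕ b, a ⊕ a ⊕ b ⊕ b)) ⊕ g(opp(b), c ⊕ c) ⊕ h(a ⊕ b, a ⊕ c)
  Rebuild:  h(g(a ⊕ a ⊕ a ⊕ c ⊕ c ⊕ h(c, c), g(e, h(b, c))) ⊕ g(g(c, b), a ⊕ a ⊕ c) ⊕ g(h(c, b), a ⊕ a ⊕ b) ⊕ g(h(h(c, c), g(c, c)), g(a ⊕ b, a ⊕ a ⊕ b ⊕ b)) ⊕ g(opp(b), c ⊕ c) ⊕ h(a ⊕ b, a ⊕ c), e)
Right:  h((g(a ⊕ h(c, c) ⊕ c ⊕ a ⊕ c ⊕ a, g(e, h(b, c)) ⊕ (a ⊕ opp(a) ⊕ opp(a)) ⊕ a) ⊕ g(h((opp(b) ⊕ b) ⊕ c, b), a ⊕ (((opp(b) ⊕ a) ⊕ b) ⊕ (a ⊕ (b ⊕ opp(a)))))) ⊕ g(opp(b), c ⊕ ((b ⊕ opp(b)) ⊕ c)) ⊕ g(a ⊕ (a ⊕ c), g(c, b)) ⊕ (g(h(h(c, c), g(c, c)), g(a ⊕ b, a ⊕ a ⊕ (b ⊕ b))) ⊕ h(a ⊕ b, c ⊕ a)), e)
  Descend into:  (g(a ⊕ h(c, c) ⊕ c ⊕ a ⊕ c ⊕ a, g(e, h(b, c)) ⊕ (a ⊕ opp(a) ⊕ opp(a)) ⊕ a) ⊕ g(h((opp(b) ⊕ b) ⊕ c, b), a ⊕ (((opp(b) ⊕ a) ⊕ b) ⊕ (a ⊕ (b ⊕ opp(a)))))) ⊕ g(opp(b), c ⊕ ((b ⊕ opp(b)) ⊕ c)) ⊕ g(a ⊕ (a ⊕ c), g(c, b)) ⊕ (g(h(h(c, c), g(c, c)), g(a ⊕ b, a ⊕ a ⊕ (b ⊕ b))) ⊕ h(a ⊕ b, c ⊕ a))
  Collect:  g(a ⊕ a ⊕ a ⊕ c ⊕ c ⊕ h(c, c), g(e, h(b, c))) ⊕ g(h(c, b), a ⊕ a ⊕ b) ⊕ g(opp(b), c ⊕ c) ⊕ g(a ⊕ a ⊕ c, g(c, b)) ⊕ g(h(h(c, c), g(c, c)), g(a ⊕ b, a ⊕ a ⊕ b ⊕ b)) ⊕ h(a ⊕ b, a ⊕ c)
  Order the arguments:  g(a ⊕ a ⊕ a ⊕ c ⊕ c ⊕ h(c, c), g(e, h(b, c))) ⊕ g(a ⊕ a ⊕ c, g(c, b)) ⊕ g(h(c, b), a ⊕ a ⊕ b) ⊕ g(h(h(c, c), g(c, c)), g(a ⊕ b, a ⊕ a ⊕ b ⊕ b)) ⊕ g(opp(b), c ⊕ c) ⊕ h(a ⊕ b, a ⊕ c)
  Rebuild:  h(g(a ⊕ a ⊕ a ⊕ c ⊕ c ⊕ h(c, c), g(e, h(b, c))) ⊕ g(a ⊕ a ⊕ c, g(c, b)) ⊕ g(h(c, b), a ⊕ a ⊕ b) ⊕ g(h(h(c, c), g(c, c)), g(a ⊕ b, a ⊕ a ⊕ b ⊕ b)) ⊕ g(opp(b), c ⊕ c) ⊕ h(a ⊕ b, a ⊕ c), e)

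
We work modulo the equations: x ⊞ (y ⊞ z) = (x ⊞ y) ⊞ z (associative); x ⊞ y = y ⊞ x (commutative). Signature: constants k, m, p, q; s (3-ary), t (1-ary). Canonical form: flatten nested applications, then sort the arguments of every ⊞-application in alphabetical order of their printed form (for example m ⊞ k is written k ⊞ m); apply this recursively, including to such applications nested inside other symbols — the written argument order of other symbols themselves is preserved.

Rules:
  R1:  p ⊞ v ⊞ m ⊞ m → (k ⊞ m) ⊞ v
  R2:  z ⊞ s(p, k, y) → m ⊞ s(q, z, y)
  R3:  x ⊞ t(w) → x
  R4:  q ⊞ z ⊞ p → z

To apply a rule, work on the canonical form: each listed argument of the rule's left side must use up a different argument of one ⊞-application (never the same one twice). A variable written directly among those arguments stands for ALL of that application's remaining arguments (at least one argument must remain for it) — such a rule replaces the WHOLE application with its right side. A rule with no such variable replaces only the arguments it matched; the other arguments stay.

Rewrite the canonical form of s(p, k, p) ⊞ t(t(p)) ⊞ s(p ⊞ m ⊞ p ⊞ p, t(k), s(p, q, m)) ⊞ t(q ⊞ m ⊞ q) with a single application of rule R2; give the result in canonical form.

Answer: m ⊞ s(q, s(m ⊞ p ⊞ p ⊞ p, t(k), s(p, q, m)) ⊞ t(m ⊞ q ⊞ q) ⊞ t(t(p)), p)

Derivation:
Canonical form:  s(m ⊞ p ⊞ p ⊞ p, t(k), s(p, q, m)) ⊞ s(p, k, p) ⊞ t(m ⊞ q ⊞ q) ⊞ t(t(p))
Apply R2:  consuming s(p, k, p);  y := p, z := s(m ⊞ p ⊞ p ⊞ p, t(k), s(p, q, m)) ⊞ t(m ⊞ q ⊞ q) ⊞ t(t(p))
The variable takes the whole remainder — replace the entire application.
Giving:  m ⊞ s(q, s(m ⊞ p ⊞ p ⊞ p, t(k), s(p, q, m)) ⊞ t(m ⊞ q ⊞ q) ⊞ t(t(p)), p)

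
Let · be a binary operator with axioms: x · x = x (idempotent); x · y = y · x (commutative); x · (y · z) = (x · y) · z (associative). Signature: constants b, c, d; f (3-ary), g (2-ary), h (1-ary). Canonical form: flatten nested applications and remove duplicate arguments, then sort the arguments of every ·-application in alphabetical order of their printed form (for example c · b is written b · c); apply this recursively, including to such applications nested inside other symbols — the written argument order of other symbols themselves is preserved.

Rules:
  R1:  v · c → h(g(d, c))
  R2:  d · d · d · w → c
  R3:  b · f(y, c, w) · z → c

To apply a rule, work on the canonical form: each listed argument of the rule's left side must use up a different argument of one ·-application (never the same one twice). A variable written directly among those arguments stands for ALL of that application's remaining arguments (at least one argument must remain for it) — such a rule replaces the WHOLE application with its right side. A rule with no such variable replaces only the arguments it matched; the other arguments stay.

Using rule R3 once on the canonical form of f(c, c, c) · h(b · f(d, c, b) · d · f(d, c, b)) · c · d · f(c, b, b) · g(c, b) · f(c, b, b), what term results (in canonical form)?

Canonical form:  c · d · f(c, b, b) · f(c, c, c) · g(c, b) · h(b · d · f(d, c, b))
R3 matches:  uses b, f(d, c, b);  w := b, y := d, z := d
The variable takes the whole remainder — replace the entire application.
Giving:  c · d · f(c, b, b) · f(c, c, c) · g(c, b) · h(c)

Answer: c · d · f(c, b, b) · f(c, c, c) · g(c, b) · h(c)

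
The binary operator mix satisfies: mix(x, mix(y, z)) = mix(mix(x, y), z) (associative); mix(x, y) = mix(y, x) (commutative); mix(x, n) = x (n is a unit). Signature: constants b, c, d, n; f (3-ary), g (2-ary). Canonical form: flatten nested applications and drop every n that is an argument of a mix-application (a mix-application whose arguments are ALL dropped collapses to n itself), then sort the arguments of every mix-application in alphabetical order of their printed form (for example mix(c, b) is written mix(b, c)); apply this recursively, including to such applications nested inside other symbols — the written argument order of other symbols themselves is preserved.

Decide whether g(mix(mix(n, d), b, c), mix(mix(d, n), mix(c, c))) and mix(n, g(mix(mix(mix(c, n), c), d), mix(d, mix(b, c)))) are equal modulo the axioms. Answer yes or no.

Answer: no — g(mix(b, c, d), mix(c, c, d)) vs g(mix(c, c, d), mix(b, c, d))

Derivation:
Left:  g(mix(mix(n, d), b, c), mix(mix(d, n), mix(c, c)))
  Work inside:  mix(mix(d, n), mix(c, c))
  Un-nest:  mix(d, n, c, c)
  Units out:  drop n
  Sort:  mix(c, c, d)
  Rebuild:  g(mix(b, c, d), mix(c, c, d))
Right:  mix(n, g(mix(mix(mix(c, n), c), d), mix(d, mix(b, c))))
  Simplify inside:  g(mix(mix(mix(c, n), c), d), mix(d, mix(b, c)))  →  g(mix(c, c, d), mix(b, c, d))
  Units out:  drop n
  Order the arguments:  g(mix(c, c, d), mix(b, c, d))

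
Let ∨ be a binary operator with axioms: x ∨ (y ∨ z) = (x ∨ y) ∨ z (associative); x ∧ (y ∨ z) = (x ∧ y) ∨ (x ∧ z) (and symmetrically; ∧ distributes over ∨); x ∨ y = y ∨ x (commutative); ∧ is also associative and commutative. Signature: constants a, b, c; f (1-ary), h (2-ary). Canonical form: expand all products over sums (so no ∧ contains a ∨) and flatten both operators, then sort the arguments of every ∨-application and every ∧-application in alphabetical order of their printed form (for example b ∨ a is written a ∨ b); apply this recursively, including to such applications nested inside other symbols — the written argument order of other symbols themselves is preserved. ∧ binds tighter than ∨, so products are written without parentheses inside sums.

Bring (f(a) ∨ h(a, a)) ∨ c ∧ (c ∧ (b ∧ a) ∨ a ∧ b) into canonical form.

Distribute:  f(a) ∨ h(a, a) ∨ a ∧ b ∧ c ∧ c ∨ a ∧ b ∧ c
Order the arguments:  a ∧ b ∧ c ∨ a ∧ b ∧ c ∧ c ∨ f(a) ∨ h(a, a)

Answer: a ∧ b ∧ c ∨ a ∧ b ∧ c ∧ c ∨ f(a) ∨ h(a, a)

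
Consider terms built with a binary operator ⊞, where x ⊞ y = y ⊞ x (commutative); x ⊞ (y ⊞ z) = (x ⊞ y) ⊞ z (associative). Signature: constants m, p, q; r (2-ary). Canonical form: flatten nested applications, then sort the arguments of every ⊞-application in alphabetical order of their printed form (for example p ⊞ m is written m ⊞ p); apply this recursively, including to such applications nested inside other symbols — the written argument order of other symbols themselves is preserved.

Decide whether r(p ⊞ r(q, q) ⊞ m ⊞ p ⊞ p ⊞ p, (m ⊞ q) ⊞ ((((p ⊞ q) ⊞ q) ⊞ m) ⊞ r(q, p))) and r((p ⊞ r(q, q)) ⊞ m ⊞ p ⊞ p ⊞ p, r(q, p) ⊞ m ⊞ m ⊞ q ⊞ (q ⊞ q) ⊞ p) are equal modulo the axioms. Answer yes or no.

Left:  r(p ⊞ r(q, q) ⊞ m ⊞ p ⊞ p ⊞ p, (m ⊞ q) ⊞ ((((p ⊞ q) ⊞ q) ⊞ m) ⊞ r(q, p)))
  Descend into:  (m ⊞ q) ⊞ ((((p ⊞ q) ⊞ q) ⊞ m) ⊞ r(q, p))
  Flatten:  m ⊞ q ⊞ p ⊞ q ⊞ q ⊞ m ⊞ r(q, p)
  Sort:  m ⊞ m ⊞ p ⊞ q ⊞ q ⊞ q ⊞ r(q, p)
  Rebuild:  r(m ⊞ p ⊞ p ⊞ p ⊞ p ⊞ r(q, q), m ⊞ m ⊞ p ⊞ q ⊞ q ⊞ q ⊞ r(q, p))
Right:  r((p ⊞ r(q, q)) ⊞ m ⊞ p ⊞ p ⊞ p, r(q, p) ⊞ m ⊞ m ⊞ q ⊞ (q ⊞ q) ⊞ p)
  Descend into:  r(q, p) ⊞ m ⊞ m ⊞ q ⊞ (q ⊞ q) ⊞ p
  Un-nest:  r(q, p) ⊞ m ⊞ m ⊞ q ⊞ q ⊞ q ⊞ p
  Sort:  m ⊞ m ⊞ p ⊞ q ⊞ q ⊞ q ⊞ r(q, p)
  Rebuild:  r(m ⊞ p ⊞ p ⊞ p ⊞ p ⊞ r(q, q), m ⊞ m ⊞ p ⊞ q ⊞ q ⊞ q ⊞ r(q, p))

Answer: yes — both canonical forms are r(m ⊞ p ⊞ p ⊞ p ⊞ p ⊞ r(q, q), m ⊞ m ⊞ p ⊞ q ⊞ q ⊞ q ⊞ r(q, p))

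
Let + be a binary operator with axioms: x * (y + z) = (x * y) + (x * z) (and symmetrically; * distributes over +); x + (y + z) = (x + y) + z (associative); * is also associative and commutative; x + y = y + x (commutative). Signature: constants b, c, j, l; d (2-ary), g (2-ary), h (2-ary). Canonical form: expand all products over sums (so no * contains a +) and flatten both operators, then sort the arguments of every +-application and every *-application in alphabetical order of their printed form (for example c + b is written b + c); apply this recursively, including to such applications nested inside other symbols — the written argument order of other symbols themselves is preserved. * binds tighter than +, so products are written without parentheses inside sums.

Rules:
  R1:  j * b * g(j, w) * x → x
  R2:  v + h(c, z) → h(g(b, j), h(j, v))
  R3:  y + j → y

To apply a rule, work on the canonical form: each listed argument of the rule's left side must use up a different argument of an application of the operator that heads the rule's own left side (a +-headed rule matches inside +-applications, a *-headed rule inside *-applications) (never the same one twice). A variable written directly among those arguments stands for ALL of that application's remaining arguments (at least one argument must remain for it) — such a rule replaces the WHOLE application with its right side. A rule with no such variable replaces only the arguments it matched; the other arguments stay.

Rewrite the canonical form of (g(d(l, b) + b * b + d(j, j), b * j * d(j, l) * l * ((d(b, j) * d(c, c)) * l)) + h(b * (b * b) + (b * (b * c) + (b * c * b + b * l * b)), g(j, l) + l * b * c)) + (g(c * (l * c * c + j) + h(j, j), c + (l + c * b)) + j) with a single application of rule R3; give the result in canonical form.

Answer: g(b * b + d(j, j) + d(l, b), b * d(b, j) * d(c, c) * d(j, l) * j * l * l) + g(c * c * c * l + c * j + h(j, j), b * c + c + l) + h(b * b * b + b * b * c + b * b * c + b * b * l, b * c * l + g(j, l))

Derivation:
Canonical form:  g(b * b + d(j, j) + d(l, b), b * d(b, j) * d(c, c) * d(j, l) * j * l * l) + g(c * c * c * l + c * j + h(j, j), b * c + c + l) + h(b * b * b + b * b * c + b * b * c + b * b * l, b * c * l + g(j, l)) + j
Apply R3:  consuming j;  y := g(b * b + d(j, j) + d(l, b), b * d(b, j) * d(c, c) * d(j, l) * j * l * l) + g(c * c * c * l + c * j + h(j, j), b * c + c + l) + h(b * b * b + b * b * c + b * b * c + b * b * l, b * c * l + g(j, l))
The extension variable absorbs all remaining arguments, so the whole application is rewritten.
Giving:  g(b * b + d(j, j) + d(l, b), b * d(b, j) * d(c, c) * d(j, l) * j * l * l) + g(c * c * c * l + c * j + h(j, j), b * c + c + l) + h(b * b * b + b * b * c + b * b * c + b * b * l, b * c * l + g(j, l))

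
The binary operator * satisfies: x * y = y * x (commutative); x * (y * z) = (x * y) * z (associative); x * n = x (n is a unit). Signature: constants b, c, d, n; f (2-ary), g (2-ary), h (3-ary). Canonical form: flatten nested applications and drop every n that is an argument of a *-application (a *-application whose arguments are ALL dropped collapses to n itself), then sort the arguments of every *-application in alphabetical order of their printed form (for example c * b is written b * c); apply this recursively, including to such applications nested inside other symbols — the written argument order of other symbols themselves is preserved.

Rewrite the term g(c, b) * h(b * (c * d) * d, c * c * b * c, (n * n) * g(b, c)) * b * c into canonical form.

Inside:  h(b * (c * d) * d, c * c * b * c, (n * n) * g(b, c))  →  h(b * c * d * d, b * c * c * c, g(b, c))
Sort arguments:  b * c * g(c, b) * h(b * c * d * d, b * c * c * c, g(b, c))

Answer: b * c * g(c, b) * h(b * c * d * d, b * c * c * c, g(b, c))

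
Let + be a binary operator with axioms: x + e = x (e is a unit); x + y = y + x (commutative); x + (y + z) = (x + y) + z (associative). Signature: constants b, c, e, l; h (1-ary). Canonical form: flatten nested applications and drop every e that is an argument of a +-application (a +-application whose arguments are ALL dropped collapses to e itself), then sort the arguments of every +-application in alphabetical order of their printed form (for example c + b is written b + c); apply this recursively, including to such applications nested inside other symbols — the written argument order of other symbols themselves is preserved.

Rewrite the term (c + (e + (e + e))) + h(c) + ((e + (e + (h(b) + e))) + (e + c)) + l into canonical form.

Answer: c + c + h(b) + h(c) + l

Derivation:
Un-nest:  c + e + e + e + h(c) + e + e + h(b) + e + e + c + l
Unit:  drop e (×7)
Order the arguments:  c + c + h(b) + h(c) + l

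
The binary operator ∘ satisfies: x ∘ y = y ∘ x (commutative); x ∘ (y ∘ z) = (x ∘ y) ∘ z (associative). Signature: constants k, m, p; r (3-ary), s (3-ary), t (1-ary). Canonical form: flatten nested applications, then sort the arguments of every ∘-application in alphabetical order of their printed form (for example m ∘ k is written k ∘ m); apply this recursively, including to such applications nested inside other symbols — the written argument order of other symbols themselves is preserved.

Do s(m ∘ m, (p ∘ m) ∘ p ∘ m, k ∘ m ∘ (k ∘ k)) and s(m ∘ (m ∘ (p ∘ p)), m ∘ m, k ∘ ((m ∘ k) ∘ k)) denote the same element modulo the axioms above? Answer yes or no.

Left:  s(m ∘ m, (p ∘ m) ∘ p ∘ m, k ∘ m ∘ (k ∘ k))
  Work inside:  k ∘ m ∘ (k ∘ k)
  Flatten:  k ∘ m ∘ k ∘ k
  Sort arguments:  k ∘ k ∘ k ∘ m
  Reassemble:  s(m ∘ m, m ∘ m ∘ p ∘ p, k ∘ k ∘ k ∘ m)
Right:  s(m ∘ (m ∘ (p ∘ p)), m ∘ m, k ∘ ((m ∘ k) ∘ k))
  Focus inside:  k ∘ ((m ∘ k) ∘ k)
  Un-nest:  k ∘ m ∘ k ∘ k
  Sort arguments:  k ∘ k ∘ k ∘ m
  Put back:  s(m ∘ m ∘ p ∘ p, m ∘ m, k ∘ k ∘ k ∘ m)

Answer: no — s(m ∘ m, m ∘ m ∘ p ∘ p, k ∘ k ∘ k ∘ m) vs s(m ∘ m ∘ p ∘ p, m ∘ m, k ∘ k ∘ k ∘ m)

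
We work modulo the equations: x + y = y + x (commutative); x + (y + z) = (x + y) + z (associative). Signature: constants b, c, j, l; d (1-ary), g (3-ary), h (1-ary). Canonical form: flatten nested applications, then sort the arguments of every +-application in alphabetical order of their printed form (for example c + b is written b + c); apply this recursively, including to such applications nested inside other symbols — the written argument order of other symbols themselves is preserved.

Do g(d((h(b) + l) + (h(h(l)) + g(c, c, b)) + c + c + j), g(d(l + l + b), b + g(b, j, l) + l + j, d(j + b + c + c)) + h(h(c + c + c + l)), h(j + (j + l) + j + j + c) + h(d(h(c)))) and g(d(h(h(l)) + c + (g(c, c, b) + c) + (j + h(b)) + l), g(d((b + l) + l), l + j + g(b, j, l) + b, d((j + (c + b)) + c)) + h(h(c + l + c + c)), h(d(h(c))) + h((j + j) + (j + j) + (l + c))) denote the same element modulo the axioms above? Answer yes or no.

Answer: yes — both canonical forms are g(d(c + c + g(c, c, b) + h(b) + h(h(l)) + j + l), g(d(b + l + l), b + g(b, j, l) + j + l, d(b + c + c + j)) + h(h(c + c + c + l)), h(c + j + j + j + j + l) + h(d(h(c))))

Derivation:
Left:  g(d((h(b) + l) + (h(h(l)) + g(c, c, b)) + c + c + j), g(d(l + l + b), b + g(b, j, l) + l + j, d(j + b + c + c)) + h(h(c + c + c + l)), h(j + (j + l) + j + j + c) + h(d(h(c))))
  Descend into:  g(d(l + l + b), b + g(b, j, l) + l + j, d(j + b + c + c)) + h(h(c + c + c + l))
  Simplify inside:  g(d(l + l + b), b + g(b, j, l) + l + j, d(j + b + c + c))  →  g(d(b + l + l), b + g(b, j, l) + j + l, d(b + c + c + j))
  Order the arguments:  g(d(b + l + l), b + g(b, j, l) + j + l, d(b + c + c + j)) + h(h(c + c + c + l))
  Rebuild:  g(d(c + c + g(c, c, b) + h(b) + h(h(l)) + j + l), g(d(b + l + l), b + g(b, j, l) + j + l, d(b + c + c + j)) + h(h(c + c + c + l)), h(c + j + j + j + j + l) + h(d(h(c))))
Right:  g(d(h(h(l)) + c + (g(c, c, b) + c) + (j + h(b)) + l), g(d((b + l) + l), l + j + g(b, j, l) + b, d((j + (c + b)) + c)) + h(h(c + l + c + c)), h(d(h(c))) + h((j + j) + (j + j) + (l + c)))
  Descend into:  g(d((b + l) + l), l + j + g(b, j, l) + b, d((j + (c + b)) + c)) + h(h(c + l + c + c))
  Inside:  g(d((b + l) + l), l + j + g(b, j, l) + b, d((j + (c + b)) + c))  →  g(d(b + l + l), b + g(b, j, l) + j + l, d(b + c + c + j))
  Canonicalize subterm:  h(h(c + l + c + c))  →  h(h(c + c + c + l))
  Sort:  g(d(b + l + l), b + g(b, j, l) + j + l, d(b + c + c + j)) + h(h(c + c + c + l))
  Put back:  g(d(c + c + g(c, c, b) + h(b) + h(h(l)) + j + l), g(d(b + l + l), b + g(b, j, l) + j + l, d(b + c + c + j)) + h(h(c + c + c + l)), h(c + j + j + j + j + l) + h(d(h(c))))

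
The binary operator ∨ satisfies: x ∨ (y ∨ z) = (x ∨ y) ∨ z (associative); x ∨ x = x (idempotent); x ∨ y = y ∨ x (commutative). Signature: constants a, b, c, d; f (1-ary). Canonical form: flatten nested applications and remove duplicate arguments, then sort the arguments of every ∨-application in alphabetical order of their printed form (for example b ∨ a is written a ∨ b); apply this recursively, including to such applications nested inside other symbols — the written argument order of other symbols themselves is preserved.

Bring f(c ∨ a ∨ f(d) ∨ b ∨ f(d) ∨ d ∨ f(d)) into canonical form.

Answer: f(a ∨ b ∨ c ∨ d ∨ f(d))

Derivation:
Focus inside:  c ∨ a ∨ f(d) ∨ b ∨ f(d) ∨ d ∨ f(d)
Deduplicate:  drop duplicate f(d), f(d)
Sort arguments:  a ∨ b ∨ c ∨ d ∨ f(d)
Rebuild:  f(a ∨ b ∨ c ∨ d ∨ f(d))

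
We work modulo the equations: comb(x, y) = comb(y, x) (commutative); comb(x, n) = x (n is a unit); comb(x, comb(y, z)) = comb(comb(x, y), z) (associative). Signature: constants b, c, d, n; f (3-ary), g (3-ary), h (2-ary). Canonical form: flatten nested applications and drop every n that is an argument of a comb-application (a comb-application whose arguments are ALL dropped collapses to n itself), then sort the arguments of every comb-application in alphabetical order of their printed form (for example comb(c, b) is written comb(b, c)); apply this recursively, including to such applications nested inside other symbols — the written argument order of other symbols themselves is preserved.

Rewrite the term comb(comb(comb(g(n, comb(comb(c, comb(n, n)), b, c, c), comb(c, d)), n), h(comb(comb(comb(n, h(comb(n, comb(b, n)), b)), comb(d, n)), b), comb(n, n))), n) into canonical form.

Answer: comb(g(n, comb(b, c, c, c), comb(c, d)), h(comb(b, d, h(b, b)), n))

Derivation:
Flatten:  comb(g(n, comb(comb(c, comb(n, n)), b, c, c), comb(c, d)), n, h(comb(comb(comb(n, h(comb(n, comb(b, n)), b)), comb(d, n)), b), comb(n, n)), n)
Simplify inside:  g(n, comb(comb(c, comb(n, n)), b, c, c), comb(c, d))  →  g(n, comb(b, c, c, c), comb(c, d))
Simplify inside:  h(comb(comb(comb(n, h(comb(n, comb(b, n)), b)), comb(d, n)), b), comb(n, n))  →  h(comb(b, d, h(b, b)), n)
Drop the unit:  drop n (×2)
Order the arguments:  comb(g(n, comb(b, c, c, c), comb(c, d)), h(comb(b, d, h(b, b)), n))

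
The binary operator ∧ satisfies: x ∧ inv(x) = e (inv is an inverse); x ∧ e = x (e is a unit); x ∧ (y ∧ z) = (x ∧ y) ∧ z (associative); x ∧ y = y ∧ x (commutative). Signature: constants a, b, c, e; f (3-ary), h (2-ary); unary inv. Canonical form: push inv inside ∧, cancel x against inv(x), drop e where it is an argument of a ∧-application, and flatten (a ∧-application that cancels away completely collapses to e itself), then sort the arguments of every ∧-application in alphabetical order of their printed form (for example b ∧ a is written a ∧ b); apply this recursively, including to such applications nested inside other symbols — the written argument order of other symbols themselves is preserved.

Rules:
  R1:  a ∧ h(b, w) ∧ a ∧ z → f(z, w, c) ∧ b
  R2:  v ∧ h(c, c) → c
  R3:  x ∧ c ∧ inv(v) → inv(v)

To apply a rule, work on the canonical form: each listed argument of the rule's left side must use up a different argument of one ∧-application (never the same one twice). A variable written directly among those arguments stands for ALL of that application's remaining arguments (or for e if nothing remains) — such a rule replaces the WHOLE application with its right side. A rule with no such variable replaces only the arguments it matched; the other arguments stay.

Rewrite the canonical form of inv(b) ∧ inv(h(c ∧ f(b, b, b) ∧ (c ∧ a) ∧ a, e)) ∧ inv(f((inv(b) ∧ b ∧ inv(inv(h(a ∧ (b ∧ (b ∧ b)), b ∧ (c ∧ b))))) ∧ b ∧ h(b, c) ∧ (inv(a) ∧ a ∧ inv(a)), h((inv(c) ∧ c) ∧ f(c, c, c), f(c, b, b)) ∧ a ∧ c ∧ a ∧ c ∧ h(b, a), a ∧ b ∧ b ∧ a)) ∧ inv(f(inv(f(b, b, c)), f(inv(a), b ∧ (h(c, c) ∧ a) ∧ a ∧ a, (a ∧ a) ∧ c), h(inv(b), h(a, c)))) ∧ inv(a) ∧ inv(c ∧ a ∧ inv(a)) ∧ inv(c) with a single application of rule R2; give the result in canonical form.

Canonical form:  inv(a) ∧ inv(b) ∧ inv(c) ∧ inv(c) ∧ inv(f(b ∧ h(a ∧ b ∧ b ∧ b, b ∧ b ∧ c) ∧ h(b, c) ∧ inv(a), a ∧ a ∧ c ∧ c ∧ h(b, a) ∧ h(f(c, c, c), f(c, b, b)), a ∧ a ∧ b ∧ b)) ∧ inv(f(inv(f(b, b, c)), f(inv(a), a ∧ a ∧ a ∧ b ∧ h(c, c), a ∧ a ∧ c), h(inv(b), h(a, c)))) ∧ inv(h(a ∧ a ∧ c ∧ c ∧ f(b, b, b), e))
Apply R2:  consuming h(c, c);  v := a ∧ a ∧ a ∧ b
Every leftover argument binds to the variable; the entire application is replaced.
Giving:  inv(a) ∧ inv(b) ∧ inv(c) ∧ inv(c) ∧ inv(f(b ∧ h(a ∧ b ∧ b ∧ b, b ∧ b ∧ c) ∧ h(b, c) ∧ inv(a), a ∧ a ∧ c ∧ c ∧ h(b, a) ∧ h(f(c, c, c), f(c, b, b)), a ∧ a ∧ b ∧ b)) ∧ inv(f(inv(f(b, b, c)), f(inv(a), c, a ∧ a ∧ c), h(inv(b), h(a, c)))) ∧ inv(h(a ∧ a ∧ c ∧ c ∧ f(b, b, b), e))

Answer: inv(a) ∧ inv(b) ∧ inv(c) ∧ inv(c) ∧ inv(f(b ∧ h(a ∧ b ∧ b ∧ b, b ∧ b ∧ c) ∧ h(b, c) ∧ inv(a), a ∧ a ∧ c ∧ c ∧ h(b, a) ∧ h(f(c, c, c), f(c, b, b)), a ∧ a ∧ b ∧ b)) ∧ inv(f(inv(f(b, b, c)), f(inv(a), c, a ∧ a ∧ c), h(inv(b), h(a, c)))) ∧ inv(h(a ∧ a ∧ c ∧ c ∧ f(b, b, b), e))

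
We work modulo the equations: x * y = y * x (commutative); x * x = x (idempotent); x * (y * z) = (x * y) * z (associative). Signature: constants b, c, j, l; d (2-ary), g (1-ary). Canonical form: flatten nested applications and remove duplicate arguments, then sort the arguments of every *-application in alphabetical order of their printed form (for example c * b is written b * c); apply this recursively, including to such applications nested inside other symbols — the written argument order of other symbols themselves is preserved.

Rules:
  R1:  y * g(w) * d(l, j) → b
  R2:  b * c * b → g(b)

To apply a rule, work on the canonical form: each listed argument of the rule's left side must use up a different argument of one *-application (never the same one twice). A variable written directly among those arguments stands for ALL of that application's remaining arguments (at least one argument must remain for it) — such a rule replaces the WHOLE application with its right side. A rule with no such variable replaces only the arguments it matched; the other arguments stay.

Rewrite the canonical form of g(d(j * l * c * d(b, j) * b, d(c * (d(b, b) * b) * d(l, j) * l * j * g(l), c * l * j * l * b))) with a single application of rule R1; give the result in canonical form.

Answer: g(d(b * c * d(b, j) * j * l, d(b, b * c * j * l)))

Derivation:
Canonical form:  g(d(b * c * d(b, j) * j * l, d(b * c * d(b, b) * d(l, j) * g(l) * j * l, b * c * j * l)))
Match R1:  consume d(l, j), g(l);  w := l, y := b * c * d(b, b) * j * l
Every leftover argument binds to the variable; the entire application is replaced.
New term:  g(d(b * c * d(b, j) * j * l, d(b, b * c * j * l)))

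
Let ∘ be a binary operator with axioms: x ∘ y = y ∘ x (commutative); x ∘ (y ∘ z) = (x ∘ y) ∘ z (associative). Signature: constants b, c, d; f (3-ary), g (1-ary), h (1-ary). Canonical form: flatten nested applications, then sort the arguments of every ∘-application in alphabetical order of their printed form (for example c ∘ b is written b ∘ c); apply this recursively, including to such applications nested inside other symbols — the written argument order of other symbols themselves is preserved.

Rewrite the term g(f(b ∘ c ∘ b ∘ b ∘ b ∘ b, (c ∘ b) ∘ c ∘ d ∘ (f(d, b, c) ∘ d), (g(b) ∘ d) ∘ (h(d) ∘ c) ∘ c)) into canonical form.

Focus inside:  (c ∘ b) ∘ c ∘ d ∘ (f(d, b, c) ∘ d)
Un-nest:  c ∘ b ∘ c ∘ d ∘ f(d, b, c) ∘ d
Sort:  b ∘ c ∘ c ∘ d ∘ d ∘ f(d, b, c)
Put back:  g(f(b ∘ b ∘ b ∘ b ∘ b ∘ c, b ∘ c ∘ c ∘ d ∘ d ∘ f(d, b, c), c ∘ c ∘ d ∘ g(b) ∘ h(d)))

Answer: g(f(b ∘ b ∘ b ∘ b ∘ b ∘ c, b ∘ c ∘ c ∘ d ∘ d ∘ f(d, b, c), c ∘ c ∘ d ∘ g(b) ∘ h(d)))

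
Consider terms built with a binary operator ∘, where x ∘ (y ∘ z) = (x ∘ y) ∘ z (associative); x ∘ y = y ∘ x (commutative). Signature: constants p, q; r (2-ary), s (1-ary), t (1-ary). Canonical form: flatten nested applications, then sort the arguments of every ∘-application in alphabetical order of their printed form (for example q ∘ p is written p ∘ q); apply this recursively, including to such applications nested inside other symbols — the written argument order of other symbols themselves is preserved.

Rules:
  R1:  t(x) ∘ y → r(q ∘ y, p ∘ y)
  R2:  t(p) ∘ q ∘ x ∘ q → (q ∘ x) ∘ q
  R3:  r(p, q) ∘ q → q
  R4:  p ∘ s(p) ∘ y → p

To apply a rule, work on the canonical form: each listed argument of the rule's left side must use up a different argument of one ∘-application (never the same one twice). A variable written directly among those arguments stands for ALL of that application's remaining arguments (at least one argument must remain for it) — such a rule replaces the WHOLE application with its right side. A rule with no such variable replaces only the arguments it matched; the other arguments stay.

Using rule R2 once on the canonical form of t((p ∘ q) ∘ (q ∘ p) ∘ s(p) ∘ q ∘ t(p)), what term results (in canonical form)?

Canonical form:  t(p ∘ p ∘ q ∘ q ∘ q ∘ s(p) ∘ t(p))
R2 matches:  uses q, q, t(p);  x := p ∘ p ∘ q ∘ s(p)
The variable takes the whole remainder — replace the entire application.
Giving:  t(p ∘ p ∘ q ∘ q ∘ q ∘ s(p))

Answer: t(p ∘ p ∘ q ∘ q ∘ q ∘ s(p))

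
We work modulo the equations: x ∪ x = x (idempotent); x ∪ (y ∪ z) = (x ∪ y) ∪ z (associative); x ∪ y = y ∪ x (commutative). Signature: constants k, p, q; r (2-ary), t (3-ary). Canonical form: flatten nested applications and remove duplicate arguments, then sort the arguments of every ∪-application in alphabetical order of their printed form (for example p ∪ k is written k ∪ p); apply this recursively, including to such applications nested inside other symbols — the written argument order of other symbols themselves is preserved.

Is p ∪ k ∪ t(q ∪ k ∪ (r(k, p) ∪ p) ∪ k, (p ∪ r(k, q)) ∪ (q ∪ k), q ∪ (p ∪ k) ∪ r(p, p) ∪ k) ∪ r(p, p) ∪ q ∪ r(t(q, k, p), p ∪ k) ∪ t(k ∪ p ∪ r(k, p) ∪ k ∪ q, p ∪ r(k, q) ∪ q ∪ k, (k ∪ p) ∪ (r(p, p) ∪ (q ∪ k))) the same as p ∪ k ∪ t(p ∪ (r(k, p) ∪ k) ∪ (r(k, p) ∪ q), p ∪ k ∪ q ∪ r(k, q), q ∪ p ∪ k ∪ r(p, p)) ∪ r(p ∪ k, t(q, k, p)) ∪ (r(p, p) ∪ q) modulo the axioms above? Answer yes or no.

Answer: no — k ∪ p ∪ q ∪ r(p, p) ∪ r(t(q, k, p), k ∪ p) ∪ t(k ∪ p ∪ q ∪ r(k, p), k ∪ p ∪ q ∪ r(k, q), k ∪ p ∪ q ∪ r(p, p)) vs k ∪ p ∪ q ∪ r(k ∪ p, t(q, k, p)) ∪ r(p, p) ∪ t(k ∪ p ∪ q ∪ r(k, p), k ∪ p ∪ q ∪ r(k, q), k ∪ p ∪ q ∪ r(p, p))

Derivation:
Left:  p ∪ k ∪ t(q ∪ k ∪ (r(k, p) ∪ p) ∪ k, (p ∪ r(k, q)) ∪ (q ∪ k), q ∪ (p ∪ k) ∪ r(p, p) ∪ k) ∪ r(p, p) ∪ q ∪ r(t(q, k, p), p ∪ k) ∪ t(k ∪ p ∪ r(k, p) ∪ k ∪ q, p ∪ r(k, q) ∪ q ∪ k, (k ∪ p) ∪ (r(p, p) ∪ (q ∪ k)))
  Canonicalize subterm:  t(q ∪ k ∪ (r(k, p) ∪ p) ∪ k, (p ∪ r(k, q)) ∪ (q ∪ k), q ∪ (p ∪ k) ∪ r(p, p) ∪ k)  →  t(k ∪ p ∪ q ∪ r(k, p), k ∪ p ∪ q ∪ r(k, q), k ∪ p ∪ q ∪ r(p, p))
  Canonicalize subterm:  r(t(q, k, p), p ∪ k)  →  r(t(q, k, p), k ∪ p)
  Canonicalize subterm:  t(k ∪ p ∪ r(k, p) ∪ k ∪ q, p ∪ r(k, q) ∪ q ∪ k, (k ∪ p) ∪ (r(p, p) ∪ (q ∪ k)))  →  t(k ∪ p ∪ q ∪ r(k, p), k ∪ p ∪ q ∪ r(k, q), k ∪ p ∪ q ∪ r(p, p))
  Idempotence:  drop duplicate t(k ∪ p ∪ q ∪ r(k, p), k ∪ p ∪ q ∪ r(k, q), k ∪ p ∪ q ∪ r(p, p))
  Sort arguments:  k ∪ p ∪ q ∪ r(p, p) ∪ r(t(q, k, p), k ∪ p) ∪ t(k ∪ p ∪ q ∪ r(k, p), k ∪ p ∪ q ∪ r(k, q), k ∪ p ∪ q ∪ r(p, p))
Right:  p ∪ k ∪ t(p ∪ (r(k, p) ∪ k) ∪ (r(k, p) ∪ q), p ∪ k ∪ q ∪ r(k, q), q ∪ p ∪ k ∪ r(p, p)) ∪ r(p ∪ k, t(q, k, p)) ∪ (r(p, p) ∪ q)
  Flatten:  p ∪ k ∪ t(p ∪ (r(k, p) ∪ k) ∪ (r(k, p) ∪ q), p ∪ k ∪ q ∪ r(k, q), q ∪ p ∪ k ∪ r(p, p)) ∪ r(p ∪ k, t(q, k, p)) ∪ r(p, p) ∪ q
  Simplify inside:  t(p ∪ (r(k, p) ∪ k) ∪ (r(k, p) ∪ q), p ∪ k ∪ q ∪ r(k, q), q ∪ p ∪ k ∪ r(p, p))  →  t(k ∪ p ∪ q ∪ r(k, p), k ∪ p ∪ q ∪ r(k, q), k ∪ p ∪ q ∪ r(p, p))
  Canonicalize subterm:  r(p ∪ k, t(q, k, p))  →  r(k ∪ p, t(q, k, p))
  Order the arguments:  k ∪ p ∪ q ∪ r(k ∪ p, t(q, k, p)) ∪ r(p, p) ∪ t(k ∪ p ∪ q ∪ r(k, p), k ∪ p ∪ q ∪ r(k, q), k ∪ p ∪ q ∪ r(p, p))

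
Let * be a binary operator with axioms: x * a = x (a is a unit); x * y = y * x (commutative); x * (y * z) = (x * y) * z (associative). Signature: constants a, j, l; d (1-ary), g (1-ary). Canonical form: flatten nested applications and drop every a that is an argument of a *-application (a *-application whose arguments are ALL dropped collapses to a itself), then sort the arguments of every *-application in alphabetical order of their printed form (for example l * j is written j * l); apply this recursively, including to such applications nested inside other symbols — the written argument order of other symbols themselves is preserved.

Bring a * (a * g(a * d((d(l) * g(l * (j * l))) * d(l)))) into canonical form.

Merge nested applications:  a * a * g(a * d((d(l) * g(l * (j * l))) * d(l)))
Inside:  g(a * d((d(l) * g(l * (j * l))) * d(l)))  →  g(d(d(l) * d(l) * g(j * l * l)))
Unit:  drop a (×2)
Order the arguments:  g(d(d(l) * d(l) * g(j * l * l)))

Answer: g(d(d(l) * d(l) * g(j * l * l)))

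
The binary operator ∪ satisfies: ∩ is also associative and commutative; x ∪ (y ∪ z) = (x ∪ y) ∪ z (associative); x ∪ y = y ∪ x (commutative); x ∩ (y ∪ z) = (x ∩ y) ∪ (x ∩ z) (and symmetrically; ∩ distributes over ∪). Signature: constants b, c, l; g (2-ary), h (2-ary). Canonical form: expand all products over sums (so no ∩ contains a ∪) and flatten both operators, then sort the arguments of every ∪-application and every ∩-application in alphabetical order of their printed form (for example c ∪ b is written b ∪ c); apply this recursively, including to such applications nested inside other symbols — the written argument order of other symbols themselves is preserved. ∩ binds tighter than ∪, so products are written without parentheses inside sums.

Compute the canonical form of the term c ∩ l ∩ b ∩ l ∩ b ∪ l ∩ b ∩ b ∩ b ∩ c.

Merge nested applications:  b ∩ b ∩ c ∩ l ∩ l ∪ b ∩ b ∩ b ∩ c ∩ l
Order the arguments:  b ∩ b ∩ b ∩ c ∩ l ∪ b ∩ b ∩ c ∩ l ∩ l

Answer: b ∩ b ∩ b ∩ c ∩ l ∪ b ∩ b ∩ c ∩ l ∩ l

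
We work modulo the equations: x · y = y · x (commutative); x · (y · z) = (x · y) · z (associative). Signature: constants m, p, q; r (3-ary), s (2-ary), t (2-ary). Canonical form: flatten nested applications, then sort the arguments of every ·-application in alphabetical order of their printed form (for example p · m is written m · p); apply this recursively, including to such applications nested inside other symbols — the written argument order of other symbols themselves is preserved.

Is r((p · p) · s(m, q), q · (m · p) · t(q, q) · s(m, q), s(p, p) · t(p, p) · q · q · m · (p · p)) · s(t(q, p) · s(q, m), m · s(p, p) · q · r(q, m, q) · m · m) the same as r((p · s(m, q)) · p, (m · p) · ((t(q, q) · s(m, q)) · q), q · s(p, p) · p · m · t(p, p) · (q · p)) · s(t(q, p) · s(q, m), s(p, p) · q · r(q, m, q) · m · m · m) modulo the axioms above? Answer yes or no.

Answer: yes — both canonical forms are r(p · p · s(m, q), m · p · q · s(m, q) · t(q, q), m · p · p · q · q · s(p, p) · t(p, p)) · s(s(q, m) · t(q, p), m · m · m · q · r(q, m, q) · s(p, p))

Derivation:
Left:  r((p · p) · s(m, q), q · (m · p) · t(q, q) · s(m, q), s(p, p) · t(p, p) · q · q · m · (p · p)) · s(t(q, p) · s(q, m), m · s(p, p) · q · r(q, m, q) · m · m)
  Simplify inside:  r((p · p) · s(m, q), q · (m · p) · t(q, q) · s(m, q), s(p, p) · t(p, p) · q · q · m · (p · p))  →  r(p · p · s(m, q), m · p · q · s(m, q) · t(q, q), m · p · p · q · q · s(p, p) · t(p, p))
  Simplify inside:  s(t(q, p) · s(q, m), m · s(p, p) · q · r(q, m, q) · m · m)  →  s(s(q, m) · t(q, p), m · m · m · q · r(q, m, q) · s(p, p))
  Sort arguments:  r(p · p · s(m, q), m · p · q · s(m, q) · t(q, q), m · p · p · q · q · s(p, p) · t(p, p)) · s(s(q, m) · t(q, p), m · m · m · q · r(q, m, q) · s(p, p))
Right:  r((p · s(m, q)) · p, (m · p) · ((t(q, q) · s(m, q)) · q), q · s(p, p) · p · m · t(p, p) · (q · p)) · s(t(q, p) · s(q, m), s(p, p) · q · r(q, m, q) · m · m · m)
  Canonicalize subterm:  r((p · s(m, q)) · p, (m · p) · ((t(q, q) · s(m, q)) · q), q · s(p, p) · p · m · t(p, p) · (q · p))  →  r(p · p · s(m, q), m · p · q · s(m, q) · t(q, q), m · p · p · q · q · s(p, p) · t(p, p))
  Simplify inside:  s(t(q, p) · s(q, m), s(p, p) · q · r(q, m, q) · m · m · m)  →  s(s(q, m) · t(q, p), m · m · m · q · r(q, m, q) · s(p, p))
  Sort:  r(p · p · s(m, q), m · p · q · s(m, q) · t(q, q), m · p · p · q · q · s(p, p) · t(p, p)) · s(s(q, m) · t(q, p), m · m · m · q · r(q, m, q) · s(p, p))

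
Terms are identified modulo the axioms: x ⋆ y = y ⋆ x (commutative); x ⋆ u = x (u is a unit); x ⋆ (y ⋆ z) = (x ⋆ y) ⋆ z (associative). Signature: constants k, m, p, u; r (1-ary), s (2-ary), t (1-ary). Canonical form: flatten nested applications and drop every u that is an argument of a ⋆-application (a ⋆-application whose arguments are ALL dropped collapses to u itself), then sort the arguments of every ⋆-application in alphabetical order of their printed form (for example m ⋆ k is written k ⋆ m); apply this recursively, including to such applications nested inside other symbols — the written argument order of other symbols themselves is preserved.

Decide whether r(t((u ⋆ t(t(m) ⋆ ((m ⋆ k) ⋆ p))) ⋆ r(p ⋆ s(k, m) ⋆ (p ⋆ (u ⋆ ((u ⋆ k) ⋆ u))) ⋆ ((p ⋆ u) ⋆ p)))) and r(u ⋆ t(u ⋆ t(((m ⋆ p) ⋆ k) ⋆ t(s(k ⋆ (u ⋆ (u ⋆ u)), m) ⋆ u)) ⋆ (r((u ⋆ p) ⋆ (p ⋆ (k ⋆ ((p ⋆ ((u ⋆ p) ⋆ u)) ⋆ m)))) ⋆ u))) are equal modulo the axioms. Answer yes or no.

Left:  r(t((u ⋆ t(t(m) ⋆ ((m ⋆ k) ⋆ p))) ⋆ r(p ⋆ s(k, m) ⋆ (p ⋆ (u ⋆ ((u ⋆ k) ⋆ u))) ⋆ ((p ⋆ u) ⋆ p))))
  Work inside:  (u ⋆ t(t(m) ⋆ ((m ⋆ k) ⋆ p))) ⋆ r(p ⋆ s(k, m) ⋆ (p ⋆ (u ⋆ ((u ⋆ k) ⋆ u))) ⋆ ((p ⋆ u) ⋆ p))
  Merge nested applications:  u ⋆ t(t(m) ⋆ ((m ⋆ k) ⋆ p)) ⋆ r(p ⋆ s(k, m) ⋆ (p ⋆ (u ⋆ ((u ⋆ k) ⋆ u))) ⋆ ((p ⋆ u) ⋆ p))
  Simplify inside:  t(t(m) ⋆ ((m ⋆ k) ⋆ p))  →  t(k ⋆ m ⋆ p ⋆ t(m))
  Inside:  r(p ⋆ s(k, m) ⋆ (p ⋆ (u ⋆ ((u ⋆ k) ⋆ u))) ⋆ ((p ⋆ u) ⋆ p))  →  r(k ⋆ p ⋆ p ⋆ p ⋆ p ⋆ s(k, m))
  Unit:  drop u
  Order the arguments:  r(k ⋆ p ⋆ p ⋆ p ⋆ p ⋆ s(k, m)) ⋆ t(k ⋆ m ⋆ p ⋆ t(m))
  Rebuild:  r(t(r(k ⋆ p ⋆ p ⋆ p ⋆ p ⋆ s(k, m)) ⋆ t(k ⋆ m ⋆ p ⋆ t(m))))
Right:  r(u ⋆ t(u ⋆ t(((m ⋆ p) ⋆ k) ⋆ t(s(k ⋆ (u ⋆ (u ⋆ u)), m) ⋆ u)) ⋆ (r((u ⋆ p) ⋆ (p ⋆ (k ⋆ ((p ⋆ ((u ⋆ p) ⋆ u)) ⋆ m)))) ⋆ u)))
  Work inside:  u ⋆ t(u ⋆ t(((m ⋆ p) ⋆ k) ⋆ t(s(k ⋆ (u ⋆ (u ⋆ u)), m) ⋆ u)) ⋆ (r((u ⋆ p) ⋆ (p ⋆ (k ⋆ ((p ⋆ ((u ⋆ p) ⋆ u)) ⋆ m)))) ⋆ u))
  Canonicalize subterm:  t(u ⋆ t(((m ⋆ p) ⋆ k) ⋆ t(s(k ⋆ (u ⋆ (u ⋆ u)), m) ⋆ u)) ⋆ (r((u ⋆ p) ⋆ (p ⋆ (k ⋆ ((p ⋆ ((u ⋆ p) ⋆ u)) ⋆ m)))) ⋆ u))  →  t(r(k ⋆ m ⋆ p ⋆ p ⋆ p ⋆ p) ⋆ t(k ⋆ m ⋆ p ⋆ t(s(k, m))))
  Drop the unit:  drop u
  Sort:  t(r(k ⋆ m ⋆ p ⋆ p ⋆ p ⋆ p) ⋆ t(k ⋆ m ⋆ p ⋆ t(s(k, m))))
  Rebuild:  r(t(r(k ⋆ m ⋆ p ⋆ p ⋆ p ⋆ p) ⋆ t(k ⋆ m ⋆ p ⋆ t(s(k, m)))))

Answer: no — r(t(r(k ⋆ p ⋆ p ⋆ p ⋆ p ⋆ s(k, m)) ⋆ t(k ⋆ m ⋆ p ⋆ t(m)))) vs r(t(r(k ⋆ m ⋆ p ⋆ p ⋆ p ⋆ p) ⋆ t(k ⋆ m ⋆ p ⋆ t(s(k, m)))))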